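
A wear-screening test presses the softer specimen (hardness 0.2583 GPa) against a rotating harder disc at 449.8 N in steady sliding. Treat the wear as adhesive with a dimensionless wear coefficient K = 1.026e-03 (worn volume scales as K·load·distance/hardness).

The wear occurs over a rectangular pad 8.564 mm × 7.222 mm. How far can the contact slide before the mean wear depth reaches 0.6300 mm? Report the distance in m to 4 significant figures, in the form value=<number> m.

value=21.81 m

Printed values are rounded — the computation carries exact precision. Rounded once at the end: four significant figures.
Hardness H = 0.2583 GPa = 2.583e+08 Pa.
Pad sides 8.564 mm × 7.222 mm = 0.008564 m × 0.007222 m. Contact area A = 0.008564 m × 0.007222 m = 6.185e-05 m².
Depth limit h_lim = 0.6300 mm = 6.300e-04 m.
Working in SI base units: W = 449.8 N, H = 2.583e+08 Pa, K = 1.026e-03.
Wearable volume V_lim = h_lim·A = 6.300e-04 · 6.185e-05 = 3.897e-08 m³.
Thus life L = V_lim·H/(K·W) = 3.897e-08 · 2.583e+08 / (1.026e-03 · 449.8) = 21.81 m.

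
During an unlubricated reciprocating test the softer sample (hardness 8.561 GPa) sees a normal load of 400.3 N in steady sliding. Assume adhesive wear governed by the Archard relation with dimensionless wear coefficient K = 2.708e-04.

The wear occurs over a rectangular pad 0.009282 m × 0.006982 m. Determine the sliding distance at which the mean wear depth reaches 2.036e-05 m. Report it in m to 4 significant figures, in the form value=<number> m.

Displayed values are rounded, and each operation runs at exact precision — rounded just once, at four significant digits.
Hardness H = 8.561 GPa = 8.561e+09 Pa.
Contact area A = 0.009282 m × 0.006982 m = 6.481e-05 m².
Collected in SI base units: W = 400.3 N, H = 8.561e+09 Pa, K = 2.708e-04.
Limit volume V_lim = h_lim·A = 2.036e-05 · 6.481e-05 = 1.319e-09 m³.
So the life L = V_lim·H/(K·W) = 1.319e-09 · 8.561e+09 / (2.708e-04 · 400.3) = 104.2 m.

value=104.2 m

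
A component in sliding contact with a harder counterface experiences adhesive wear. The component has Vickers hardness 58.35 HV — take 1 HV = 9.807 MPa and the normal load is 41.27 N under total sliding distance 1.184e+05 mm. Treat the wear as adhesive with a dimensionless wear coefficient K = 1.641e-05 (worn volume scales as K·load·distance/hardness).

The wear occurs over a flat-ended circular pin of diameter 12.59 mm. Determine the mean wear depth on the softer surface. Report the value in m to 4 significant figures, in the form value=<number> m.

value=1.126e-06 m

The computation carries full precision — intermediates are shown rounded, and one last rounding to 4 significant digits.
Distance covered L = 1.184e+05 mm = 118.4 m.
Hardness H = 58.35 HV × 9.807 MPa/HV = 572.2 MPa = 5.722e+08 Pa.
Pin diameter d = 12.59 mm = 0.01259 m. Contact area A = π·d²/4 = π·(0.01259 m)²/4 = 1.245e-04 m².
In SI base units: W = 41.27 N, H = 5.722e+08 Pa, K = 1.641e-05.
Volume removed: V = K·W·L/H = 1.641e-05 · 41.27 · 118.4 / 5.722e+08 = 1.401e-10 m³.
Mean depth h = V/A = 1.401e-10 / 1.245e-04 = 1.126e-06 m.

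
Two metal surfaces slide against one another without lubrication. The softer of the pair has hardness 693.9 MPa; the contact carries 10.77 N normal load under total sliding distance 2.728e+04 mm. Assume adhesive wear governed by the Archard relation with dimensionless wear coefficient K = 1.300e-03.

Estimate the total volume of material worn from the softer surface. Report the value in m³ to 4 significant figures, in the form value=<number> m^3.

value=5.504e-10 m^3

Printed values are rounded — the computation runs at exact precision; rounded just once, at four significant figures.
Convert: Sliding distance L = 2.728e+04 mm = 27.28 m.
Convert: Hardness H = 693.9 MPa = 6.939e+08 Pa.
In SI base units: W = 10.77 N, H = 6.939e+08 Pa, K = 1.300e-03.
Archard relation: V = K·W·L/H = 1.300e-03 · 10.77 · 27.28 / 6.939e+08 = 5.504e-10 m³.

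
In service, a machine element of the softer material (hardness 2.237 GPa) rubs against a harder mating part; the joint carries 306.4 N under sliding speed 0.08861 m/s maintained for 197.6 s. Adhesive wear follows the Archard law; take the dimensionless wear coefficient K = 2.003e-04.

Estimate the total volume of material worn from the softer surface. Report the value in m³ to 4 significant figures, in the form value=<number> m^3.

value=4.804e-10 m^3

Intermediates appear rounded. The computation keeps full precision. Rounded just once: four significant digits.
Sliding distance L = v·t = 0.08861 m/s × 197.6 s = 17.51 m.
Hardness H = 2.237 GPa = 2.237e+09 Pa.
Collected in SI base units: W = 306.4 N, H = 2.237e+09 Pa, K = 2.003e-04.
The Archard volume V = K·W·L/H = 2.003e-04 · 306.4 · 17.51 / 2.237e+09 = 4.804e-10 m³.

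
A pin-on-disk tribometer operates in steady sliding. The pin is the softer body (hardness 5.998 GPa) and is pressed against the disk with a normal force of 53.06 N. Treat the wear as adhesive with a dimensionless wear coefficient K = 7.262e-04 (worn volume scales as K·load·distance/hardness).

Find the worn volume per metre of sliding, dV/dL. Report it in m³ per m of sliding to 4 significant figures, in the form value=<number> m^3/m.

value=6.424e-12 m^3/m

The algebra holds full precision — intermediate values are shown rounded; one final rounding: four significant digits.
Hardness H = 5.998 GPa = 5.998e+09 Pa.
In SI base units, W = 53.06 N, H = 5.998e+09 Pa, K = 7.262e-04.
Rate of wear dV/dL = K·W/H — distance-free: 7.262e-04 · 53.06 / 5.998e+09 = 6.424e-12 m³/m.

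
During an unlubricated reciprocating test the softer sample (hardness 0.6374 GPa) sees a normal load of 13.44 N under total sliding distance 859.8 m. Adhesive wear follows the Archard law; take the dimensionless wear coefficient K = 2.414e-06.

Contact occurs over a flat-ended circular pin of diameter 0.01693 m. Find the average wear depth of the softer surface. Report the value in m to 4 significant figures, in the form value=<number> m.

value=1.944e-07 m

Intermediate values are printed rounded. The algebra carries exact precision. Rounded once at the end, at four significant figures.
Hardness H = 0.6374 GPa = 6.374e+08 Pa.
Contact area A = π·d²/4 = π·(0.01693 m)²/4 = 2.251e-04 m².
In SI base units: W = 13.44 N, H = 6.374e+08 Pa, K = 2.414e-06.
Worn volume V = K·W·L/H = 2.414e-06 · 13.44 · 859.8 / 6.374e+08 = 4.376e-11 m³.
Average depth h = V/A = 4.376e-11 / 2.251e-04 = 1.944e-07 m.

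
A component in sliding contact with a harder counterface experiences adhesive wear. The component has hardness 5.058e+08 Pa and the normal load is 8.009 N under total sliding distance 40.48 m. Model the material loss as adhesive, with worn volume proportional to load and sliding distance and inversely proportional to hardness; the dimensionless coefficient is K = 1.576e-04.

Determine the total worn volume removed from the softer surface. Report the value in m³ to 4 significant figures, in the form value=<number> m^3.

The computation holds exact precision. Displayed values are rounded; a lone final rounding: 4 significant figures.
Collected in SI base units: W = 8.009 N, H = 5.058e+08 Pa, K = 1.576e-04.
Archard volume V = K·W·L/H = 1.576e-04 · 8.009 · 40.48 / 5.058e+08 = 1.010e-10 m³.

value=1.010e-10 m^3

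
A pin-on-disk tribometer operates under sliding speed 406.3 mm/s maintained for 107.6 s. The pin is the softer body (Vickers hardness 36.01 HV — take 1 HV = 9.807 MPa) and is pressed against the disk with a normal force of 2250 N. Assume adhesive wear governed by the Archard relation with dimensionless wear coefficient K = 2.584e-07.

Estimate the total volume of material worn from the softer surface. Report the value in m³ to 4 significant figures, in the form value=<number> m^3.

The computation runs at exact precision. Quoted intermediates are rounded. Rounded once at the end, at 4 significant figures.
Convert: Sliding speed v = 406.3 mm/s = 0.4063 m/s. Distance L = v·t = 0.4063 m/s × 107.6 s = 43.72 m.
Convert: Hardness H = 36.01 HV × 9.807 MPa/HV = 353.2 MPa = 3.532e+08 Pa.
In SI base units, W = 2250 N, H = 3.532e+08 Pa, K = 2.584e-07.
By Archard's law, V = K·W·L/H = 2.584e-07 · 2250 · 43.72 / 3.532e+08 = 7.197e-11 m³.

value=7.197e-11 m^3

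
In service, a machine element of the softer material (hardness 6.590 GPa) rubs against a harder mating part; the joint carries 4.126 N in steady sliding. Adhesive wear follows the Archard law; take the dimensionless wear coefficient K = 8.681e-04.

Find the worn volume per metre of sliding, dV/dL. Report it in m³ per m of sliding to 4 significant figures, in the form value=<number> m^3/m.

Each operation carries full float precision. Shown intermediates are rounded; rounded once at the end to four significant figures.
Hardness H = 6.590 GPa = 6.590e+09 Pa.
As SI base values: W = 4.126 N, H = 6.590e+09 Pa, K = 8.681e-04.
Volumetric rate dV/dL = K·W/H — distance-free: 8.681e-04 · 4.126 / 6.590e+09 = 5.435e-13 m³/m.

value=5.435e-13 m^3/m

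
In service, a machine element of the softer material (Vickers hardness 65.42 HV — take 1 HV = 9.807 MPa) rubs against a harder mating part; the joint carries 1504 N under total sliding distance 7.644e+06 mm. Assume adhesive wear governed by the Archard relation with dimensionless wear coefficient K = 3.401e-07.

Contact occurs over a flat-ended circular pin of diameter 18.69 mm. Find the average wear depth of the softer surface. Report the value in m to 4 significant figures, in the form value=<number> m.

The computation holds full float precision; the intermediates are shown rounded; a lone final rounding to four significant digits.
Sliding distance L = 7.644e+06 mm = 7644 m.
Hardness H = 65.42 HV × 9.807 MPa/HV = 641.6 MPa = 6.416e+08 Pa.
Pin diameter d = 18.69 mm = 0.01869 m. Contact area A = π·d²/4 = π·(0.01869 m)²/4 = 2.744e-04 m².
As SI base values: W = 1504 N, H = 6.416e+08 Pa, K = 3.401e-07.
Archard relation: V = K·W·L/H = 3.401e-07 · 1504 · 7644 / 6.416e+08 = 6.094e-09 m³.
Depth h = V/A = 6.094e-09 / 2.744e-04 = 2.221e-05 m.

value=2.221e-05 m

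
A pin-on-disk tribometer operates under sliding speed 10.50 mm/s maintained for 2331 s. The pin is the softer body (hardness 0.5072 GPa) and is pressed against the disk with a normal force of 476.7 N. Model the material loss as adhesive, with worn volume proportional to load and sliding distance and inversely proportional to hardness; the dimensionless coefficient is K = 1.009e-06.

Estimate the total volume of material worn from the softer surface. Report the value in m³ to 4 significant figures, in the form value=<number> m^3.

The computation runs at exact precision; the intermediates are shown rounded, and rounded once at the end to four significant digits.
Convert: Sliding speed v = 10.50 mm/s = 0.01050 m/s. Path length L = v·t = 0.01050 m/s × 2331 s = 24.48 m.
Convert: Hardness H = 0.5072 GPa = 5.072e+08 Pa.
Working in SI base units: W = 476.7 N, H = 5.072e+08 Pa, K = 1.009e-06.
By Archard's law, V = K·W·L/H = 1.009e-06 · 476.7 · 24.48 / 5.072e+08 = 2.321e-11 m³.

value=2.321e-11 m^3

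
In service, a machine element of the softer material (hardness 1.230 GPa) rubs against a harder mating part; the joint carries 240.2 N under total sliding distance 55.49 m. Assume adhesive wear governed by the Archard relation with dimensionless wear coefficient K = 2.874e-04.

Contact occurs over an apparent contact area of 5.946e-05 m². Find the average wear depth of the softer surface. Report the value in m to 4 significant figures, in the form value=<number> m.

value=5.238e-05 m

Quoted intermediates are rounded, and all working math runs at exact precision, and one last rounding, at four significant digits.
Hardness H = 1.230 GPa = 1.230e+09 Pa.
Expressed in SI base units: W = 240.2 N, H = 1.230e+09 Pa, K = 2.874e-04.
Worn volume V = K·W·L/H = 2.874e-04 · 240.2 · 55.49 / 1.230e+09 = 3.114e-09 m³.
Wear depth h = V/A = 3.114e-09 / 5.946e-05 = 5.238e-05 m.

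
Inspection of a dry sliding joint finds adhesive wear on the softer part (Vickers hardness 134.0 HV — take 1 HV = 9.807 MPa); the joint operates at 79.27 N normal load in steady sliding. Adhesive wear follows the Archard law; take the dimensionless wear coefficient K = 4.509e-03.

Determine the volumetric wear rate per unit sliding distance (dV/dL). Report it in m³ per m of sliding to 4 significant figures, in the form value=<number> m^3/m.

Each operation maintains exact precision, and intermediates appear rounded — one last rounding to four significant figures.
Convert: Hardness H = 134.0 HV × 9.807 MPa/HV = 1314 MPa = 1.314e+09 Pa.
Expressed in SI base units: W = 79.27 N, H = 1.314e+09 Pa, K = 4.509e-03.
Sliding wear rate dV/dL = K·W/H (independent of L): 4.509e-03 · 79.27 / 1.314e+09 = 2.720e-10 m³/m.

value=2.720e-10 m^3/m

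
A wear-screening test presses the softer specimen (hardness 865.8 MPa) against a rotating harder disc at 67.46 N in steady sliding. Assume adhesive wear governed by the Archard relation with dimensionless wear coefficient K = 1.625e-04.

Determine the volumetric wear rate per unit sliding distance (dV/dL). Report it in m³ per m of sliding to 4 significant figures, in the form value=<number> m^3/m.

Every step maintains full float precision, and the intermediates are displayed rounded; one last rounding to 4 significant figures.
Hardness H = 865.8 MPa = 8.658e+08 Pa.
As SI base values: W = 67.46 N, H = 8.658e+08 Pa, K = 1.625e-04.
Rate of wear dV/dL = K·W/H (no L dependence): 1.625e-04 · 67.46 / 8.658e+08 = 1.266e-11 m³/m.

value=1.266e-11 m^3/m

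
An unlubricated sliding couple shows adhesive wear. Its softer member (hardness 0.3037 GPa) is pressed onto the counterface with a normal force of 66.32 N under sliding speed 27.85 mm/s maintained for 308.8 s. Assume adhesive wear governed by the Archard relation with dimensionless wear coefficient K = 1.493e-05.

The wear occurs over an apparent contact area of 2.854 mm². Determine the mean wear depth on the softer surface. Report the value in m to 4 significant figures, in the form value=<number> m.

Shown intermediates are rounded. Every step carries full float precision; one final rounding to 4 significant figures.
Convert: Sliding speed v = 27.85 mm/s = 0.02785 m/s. Total distance L = v·t = 0.02785 m/s × 308.8 s = 8.600 m.
Convert: Hardness H = 0.3037 GPa = 3.037e+08 Pa.
Convert: Contact area A = 2.854 mm² = 2.854e-06 m².
In SI base units, W = 66.32 N, H = 3.037e+08 Pa, K = 1.493e-05.
Volume removed: V = K·W·L/H = 1.493e-05 · 66.32 · 8.600 / 3.037e+08 = 2.804e-11 m³.
Depth h = V/A = 2.804e-11 / 2.854e-06 = 9.824e-06 m.

value=9.824e-06 m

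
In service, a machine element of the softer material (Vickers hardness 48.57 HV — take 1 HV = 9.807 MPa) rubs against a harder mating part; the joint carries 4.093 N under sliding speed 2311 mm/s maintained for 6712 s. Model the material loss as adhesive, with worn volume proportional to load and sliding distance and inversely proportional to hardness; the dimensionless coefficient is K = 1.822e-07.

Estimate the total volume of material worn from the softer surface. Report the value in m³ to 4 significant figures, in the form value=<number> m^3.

Intermediates are displayed rounded — every step maintains exact precision, and rounded just once, at four significant digits.
Convert: Sliding speed v = 2311 mm/s = 2.311 m/s. Path length L = v·t = 2.311 m/s × 6712 s = 1.551e+04 m.
Convert: Hardness H = 48.57 HV × 9.807 MPa/HV = 476.3 MPa = 4.763e+08 Pa.
In SI base units, W = 4.093 N, H = 4.763e+08 Pa, K = 1.822e-07.
Apply Archard: V = K·W·L/H = 1.822e-07 · 4.093 · 1.551e+04 / 4.763e+08 = 2.428e-11 m³.

value=2.428e-11 m^3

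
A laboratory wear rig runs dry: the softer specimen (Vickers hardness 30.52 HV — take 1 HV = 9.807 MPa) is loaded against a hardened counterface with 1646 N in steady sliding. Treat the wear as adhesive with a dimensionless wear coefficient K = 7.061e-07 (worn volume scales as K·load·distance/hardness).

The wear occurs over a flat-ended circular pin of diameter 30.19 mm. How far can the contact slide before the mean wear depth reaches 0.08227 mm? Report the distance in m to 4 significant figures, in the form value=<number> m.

Each operation carries exact precision. Intermediates are shown rounded. Rounded once at the end: 4 significant digits.
Hardness H = 30.52 HV × 9.807 MPa/HV = 299.3 MPa = 2.993e+08 Pa.
Pin diameter d = 30.19 mm = 0.03019 m. Contact area A = π·d²/4 = π·(0.03019 m)²/4 = 7.158e-04 m².
Depth limit h_lim = 0.08227 mm = 8.227e-05 m.
SI base units throughout: W = 1646 N, H = 2.993e+08 Pa, K = 7.061e-07.
Allowed volume V_lim = h_lim·A = 8.227e-05 · 7.158e-04 = 5.889e-08 m³.
Inverting, life L = V_lim·H/(K·W) = 5.889e-08 · 2.993e+08 / (7.061e-07 · 1646) = 1.517e+04 m.

value=1.517e+04 m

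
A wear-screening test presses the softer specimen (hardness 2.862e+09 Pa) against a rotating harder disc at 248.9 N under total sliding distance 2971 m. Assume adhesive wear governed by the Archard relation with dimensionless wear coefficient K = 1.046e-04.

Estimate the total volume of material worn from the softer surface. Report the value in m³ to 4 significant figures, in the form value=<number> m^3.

value=2.703e-08 m^3

All arithmetic carries full float precision. Shown intermediates are rounded — a single final rounding to 4 significant digits.
Working in SI base units: W = 248.9 N, H = 2.862e+09 Pa, K = 1.046e-04.
By Archard's law, V = K·W·L/H = 1.046e-04 · 248.9 · 2971 / 2.862e+09 = 2.703e-08 m³.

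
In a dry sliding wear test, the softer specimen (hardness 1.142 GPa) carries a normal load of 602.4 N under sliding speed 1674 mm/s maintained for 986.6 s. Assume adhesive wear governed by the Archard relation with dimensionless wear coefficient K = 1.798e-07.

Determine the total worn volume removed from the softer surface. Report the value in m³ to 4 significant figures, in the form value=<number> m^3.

value=1.566e-10 m^3

Every step carries exact precision. Intermediate values are displayed rounded — rounded once at the end, at four significant figures.
Sliding speed v = 1674 mm/s = 1.674 m/s. Path length L = v·t = 1.674 m/s × 986.6 s = 1652 m.
Hardness H = 1.142 GPa = 1.142e+09 Pa.
Collected in SI base units: W = 602.4 N, H = 1.142e+09 Pa, K = 1.798e-07.
By Archard's law, V = K·W·L/H = 1.798e-07 · 602.4 · 1652 / 1.142e+09 = 1.566e-10 m³.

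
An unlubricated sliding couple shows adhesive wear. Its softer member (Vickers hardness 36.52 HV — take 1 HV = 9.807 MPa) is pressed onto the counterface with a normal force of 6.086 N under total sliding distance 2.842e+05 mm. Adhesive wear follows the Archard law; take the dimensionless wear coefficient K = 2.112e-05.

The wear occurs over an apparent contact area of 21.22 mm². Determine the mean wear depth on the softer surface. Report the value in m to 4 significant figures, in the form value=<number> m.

Intermediate values are shown rounded, and the algebra holds exact precision; rounded once at the end to 4 significant digits.
Total distance L = 2.842e+05 mm = 284.2 m.
Hardness H = 36.52 HV × 9.807 MPa/HV = 358.2 MPa = 3.582e+08 Pa.
Contact area A = 21.22 mm² = 2.122e-05 m².
SI base units throughout: W = 6.086 N, H = 3.582e+08 Pa, K = 2.112e-05.
Archard relation: V = K·W·L/H = 2.112e-05 · 6.086 · 284.2 / 3.582e+08 = 1.020e-10 m³.
Depth of wear h = V/A = 1.020e-10 / 2.122e-05 = 4.807e-06 m.

value=4.807e-06 m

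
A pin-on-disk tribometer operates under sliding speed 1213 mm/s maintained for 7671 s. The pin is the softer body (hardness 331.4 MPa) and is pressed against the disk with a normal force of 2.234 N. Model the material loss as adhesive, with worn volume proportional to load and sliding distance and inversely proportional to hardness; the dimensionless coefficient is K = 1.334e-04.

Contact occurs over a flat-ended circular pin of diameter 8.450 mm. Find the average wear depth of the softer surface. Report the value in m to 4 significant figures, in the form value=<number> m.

The computation keeps full float precision. Intermediates are shown rounded; a lone final rounding, at 4 significant digits.
Convert: Sliding speed v = 1213 mm/s = 1.213 m/s. Total distance L = v·t = 1.213 m/s × 7671 s = 9305 m.
Convert: Hardness H = 331.4 MPa = 3.314e+08 Pa.
Convert: Pin diameter d = 8.450 mm = 0.008450 m. Contact area A = π·d²/4 = π·(0.008450 m)²/4 = 5.608e-05 m².
Expressed in SI base units: W = 2.234 N, H = 3.314e+08 Pa, K = 1.334e-04.
Archard volume V = K·W·L/H = 1.334e-04 · 2.234 · 9305 / 3.314e+08 = 8.368e-09 m³.
Mean depth h = V/A = 8.368e-09 / 5.608e-05 = 1.492e-04 m.

value=1.492e-04 m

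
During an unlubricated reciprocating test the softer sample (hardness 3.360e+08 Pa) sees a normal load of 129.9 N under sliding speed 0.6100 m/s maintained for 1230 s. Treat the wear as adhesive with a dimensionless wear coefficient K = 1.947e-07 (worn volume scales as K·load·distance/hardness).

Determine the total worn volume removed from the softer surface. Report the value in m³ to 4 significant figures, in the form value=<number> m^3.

The algebra holds full precision. The intermediates are printed rounded; rounded just once, at four significant digits.
The distance L = v·t = 0.6100 m/s × 1230 s = 750.3 m.
SI base units throughout: W = 129.9 N, H = 3.360e+08 Pa, K = 1.947e-07.
Worn volume V = K·W·L/H = 1.947e-07 · 129.9 · 750.3 / 3.360e+08 = 5.648e-11 m³.

value=5.648e-11 m^3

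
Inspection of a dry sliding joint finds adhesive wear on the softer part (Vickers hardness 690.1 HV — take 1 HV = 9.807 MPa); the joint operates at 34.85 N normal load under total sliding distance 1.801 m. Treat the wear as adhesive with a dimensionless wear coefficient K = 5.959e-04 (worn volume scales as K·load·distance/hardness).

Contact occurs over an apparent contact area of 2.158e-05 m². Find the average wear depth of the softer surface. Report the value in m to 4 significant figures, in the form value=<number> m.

value=2.561e-07 m

The intermediates are shown rounded; each operation maintains exact precision — rounded once at the end to 4 significant digits.
Hardness H = 690.1 HV × 9.807 MPa/HV = 6768 MPa = 6.768e+09 Pa.
Restated in SI base units: W = 34.85 N, H = 6.768e+09 Pa, K = 5.959e-04.
Volume removed: V = K·W·L/H = 5.959e-04 · 34.85 · 1.801 / 6.768e+09 = 5.526e-12 m³.
Wear depth h = V/A = 5.526e-12 / 2.158e-05 = 2.561e-07 m.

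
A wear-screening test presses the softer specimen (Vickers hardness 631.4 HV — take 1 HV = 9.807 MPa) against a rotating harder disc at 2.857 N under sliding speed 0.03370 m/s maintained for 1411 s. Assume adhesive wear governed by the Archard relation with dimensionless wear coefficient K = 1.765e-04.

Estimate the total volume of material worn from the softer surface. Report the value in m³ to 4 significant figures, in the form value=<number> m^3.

value=3.872e-12 m^3

All working math keeps exact precision — printed values are rounded; rounded just once: four significant figures.
Convert: Distance L = v·t = 0.03370 m/s × 1411 s = 47.55 m.
Convert: Hardness H = 631.4 HV × 9.807 MPa/HV = 6192 MPa = 6.192e+09 Pa.
As SI base values: W = 2.857 N, H = 6.192e+09 Pa, K = 1.765e-04.
Wear volume V = K·W·L/H = 1.765e-04 · 2.857 · 47.55 / 6.192e+09 = 3.872e-12 m³.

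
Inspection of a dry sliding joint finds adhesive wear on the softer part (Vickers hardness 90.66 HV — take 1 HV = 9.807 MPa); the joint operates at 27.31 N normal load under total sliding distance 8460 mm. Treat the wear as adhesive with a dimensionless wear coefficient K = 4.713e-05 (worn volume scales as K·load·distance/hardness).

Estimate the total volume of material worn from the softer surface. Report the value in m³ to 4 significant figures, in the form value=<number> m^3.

The algebra holds full precision; shown intermediates are rounded, and a lone final rounding: 4 significant figures.
Convert: Path length L = 8460 mm = 8.460 m.
Convert: Hardness H = 90.66 HV × 9.807 MPa/HV = 889.1 MPa = 8.891e+08 Pa.
In SI base units, W = 27.31 N, H = 8.891e+08 Pa, K = 4.713e-05.
The Archard volume V = K·W·L/H = 4.713e-05 · 27.31 · 8.460 / 8.891e+08 = 1.225e-11 m³.

value=1.225e-11 m^3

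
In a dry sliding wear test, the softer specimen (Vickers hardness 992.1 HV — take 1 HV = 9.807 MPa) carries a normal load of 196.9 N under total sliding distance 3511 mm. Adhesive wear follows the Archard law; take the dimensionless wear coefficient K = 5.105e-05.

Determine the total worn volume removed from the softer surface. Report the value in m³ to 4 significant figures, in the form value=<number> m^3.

All arithmetic keeps full precision, and shown intermediates are rounded, and rounded once at the end: four significant digits.
Sliding distance L = 3511 mm = 3.511 m.
Hardness H = 992.1 HV × 9.807 MPa/HV = 9730 MPa = 9.730e+09 Pa.
As SI base values: W = 196.9 N, H = 9.730e+09 Pa, K = 5.105e-05.
The Archard volume V = K·W·L/H = 5.105e-05 · 196.9 · 3.511 / 9.730e+09 = 3.627e-12 m³.

value=3.627e-12 m^3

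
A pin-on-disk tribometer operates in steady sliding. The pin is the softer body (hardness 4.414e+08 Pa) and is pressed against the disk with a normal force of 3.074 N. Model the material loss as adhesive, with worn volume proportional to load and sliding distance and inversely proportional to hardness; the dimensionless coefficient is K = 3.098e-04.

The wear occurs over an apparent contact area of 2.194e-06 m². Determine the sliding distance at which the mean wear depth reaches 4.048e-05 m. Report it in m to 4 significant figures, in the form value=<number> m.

Intermediates are shown rounded. Every step maintains exact precision, and rounded once at the end: 4 significant digits.
As SI base values: W = 3.074 N, H = 4.414e+08 Pa, K = 3.098e-04.
Permissible volume V_lim = h_lim·A = 4.048e-05 · 2.194e-06 = 8.881e-11 m³.
Inverting, life L = V_lim·H/(K·W) = 8.881e-11 · 4.414e+08 / (3.098e-04 · 3.074) = 41.16 m.

value=41.16 m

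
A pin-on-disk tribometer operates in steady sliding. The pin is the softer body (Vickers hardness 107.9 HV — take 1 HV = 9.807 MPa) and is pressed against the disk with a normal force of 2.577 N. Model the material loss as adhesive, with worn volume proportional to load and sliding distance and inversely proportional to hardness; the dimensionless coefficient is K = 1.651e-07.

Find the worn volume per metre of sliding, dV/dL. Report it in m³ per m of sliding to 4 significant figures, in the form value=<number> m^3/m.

Each operation carries exact precision — shown intermediates are rounded. Rounded once at the end to 4 significant digits.
Hardness H = 107.9 HV × 9.807 MPa/HV = 1058 MPa = 1.058e+09 Pa.
In SI base units, W = 2.577 N, H = 1.058e+09 Pa, K = 1.651e-07.
The wear rate dV/dL = K·W/H — distance-free: 1.651e-07 · 2.577 / 1.058e+09 = 4.021e-16 m³/m.

value=4.021e-16 m^3/m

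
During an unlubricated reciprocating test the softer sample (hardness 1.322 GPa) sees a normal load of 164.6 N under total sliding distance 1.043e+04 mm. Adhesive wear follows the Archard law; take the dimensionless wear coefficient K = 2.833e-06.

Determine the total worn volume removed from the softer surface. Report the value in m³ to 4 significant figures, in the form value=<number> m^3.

The algebra runs at full precision — intermediate values are displayed rounded — rounded once at the end to 4 significant digits.
Path length L = 1.043e+04 mm = 10.43 m.
Hardness H = 1.322 GPa = 1.322e+09 Pa.
As SI base values: W = 164.6 N, H = 1.322e+09 Pa, K = 2.833e-06.
The Archard volume V = K·W·L/H = 2.833e-06 · 164.6 · 10.43 / 1.322e+09 = 3.679e-12 m³.

value=3.679e-12 m^3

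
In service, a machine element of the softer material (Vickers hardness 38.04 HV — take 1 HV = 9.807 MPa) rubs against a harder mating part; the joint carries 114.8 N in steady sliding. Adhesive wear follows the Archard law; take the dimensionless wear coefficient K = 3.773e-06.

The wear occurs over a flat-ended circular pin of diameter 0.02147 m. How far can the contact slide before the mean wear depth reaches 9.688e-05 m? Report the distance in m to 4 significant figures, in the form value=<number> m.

value=3.021e+04 m

Displayed values are rounded; all arithmetic holds full float precision — a single final rounding: four significant figures.
Convert: Hardness H = 38.04 HV × 9.807 MPa/HV = 373.1 MPa = 3.731e+08 Pa.
Convert: Contact area A = π·d²/4 = π·(0.02147 m)²/4 = 3.620e-04 m².
Expressed in SI base units: W = 114.8 N, H = 3.731e+08 Pa, K = 3.773e-06.
Wearable volume V_lim = h_lim·A = 9.688e-05 · 3.620e-04 = 3.507e-08 m³.
Sliding life L = V_lim·H/(K·W) = 3.507e-08 · 3.731e+08 / (3.773e-06 · 114.8) = 3.021e+04 m.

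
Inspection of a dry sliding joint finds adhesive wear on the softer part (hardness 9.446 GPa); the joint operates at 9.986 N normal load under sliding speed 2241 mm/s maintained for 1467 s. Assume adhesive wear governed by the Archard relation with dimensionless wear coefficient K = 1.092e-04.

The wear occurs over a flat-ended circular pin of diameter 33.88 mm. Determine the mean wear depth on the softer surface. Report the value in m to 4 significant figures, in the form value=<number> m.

Intermediates appear rounded. All arithmetic holds exact precision — a single final rounding, at 4 significant figures.
Sliding speed v = 2241 mm/s = 2.241 m/s. Sliding distance L = v·t = 2.241 m/s × 1467 s = 3288 m.
Hardness H = 9.446 GPa = 9.446e+09 Pa.
Pin diameter d = 33.88 mm = 0.03388 m. Contact area A = π·d²/4 = π·(0.03388 m)²/4 = 9.015e-04 m².
In SI base units, W = 9.986 N, H = 9.446e+09 Pa, K = 1.092e-04.
Archard volume V = K·W·L/H = 1.092e-04 · 9.986 · 3288 / 9.446e+09 = 3.795e-10 m³.
Average depth h = V/A = 3.795e-10 / 9.015e-04 = 4.210e-07 m.

value=4.210e-07 m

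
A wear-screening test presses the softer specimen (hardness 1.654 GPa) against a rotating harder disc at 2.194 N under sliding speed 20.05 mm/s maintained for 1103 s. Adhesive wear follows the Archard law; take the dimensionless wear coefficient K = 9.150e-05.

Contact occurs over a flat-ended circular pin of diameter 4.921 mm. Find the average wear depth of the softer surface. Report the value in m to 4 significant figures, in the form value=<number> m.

Every step maintains full precision, and intermediate values are displayed rounded. Rounded just once to four significant figures.
Convert: Sliding speed v = 20.05 mm/s = 0.02005 m/s. The distance L = v·t = 0.02005 m/s × 1103 s = 22.12 m.
Convert: Hardness H = 1.654 GPa = 1.654e+09 Pa.
Convert: Pin diameter d = 4.921 mm = 0.004921 m. Contact area A = π·d²/4 = π·(0.004921 m)²/4 = 1.902e-05 m².
Working in SI base units: W = 2.194 N, H = 1.654e+09 Pa, K = 9.150e-05.
Volume removed: V = K·W·L/H = 9.150e-05 · 2.194 · 22.12 / 1.654e+09 = 2.684e-12 m³.
Depth of wear h = V/A = 2.684e-12 / 1.902e-05 = 1.411e-07 m.

value=1.411e-07 m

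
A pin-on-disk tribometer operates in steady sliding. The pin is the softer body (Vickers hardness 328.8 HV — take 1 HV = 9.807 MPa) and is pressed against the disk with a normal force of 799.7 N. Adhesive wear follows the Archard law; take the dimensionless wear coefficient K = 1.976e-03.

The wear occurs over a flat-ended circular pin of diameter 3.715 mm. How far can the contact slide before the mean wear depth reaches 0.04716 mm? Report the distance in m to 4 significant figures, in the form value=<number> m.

value=1.043 m

All working math carries full float precision. Intermediates are printed rounded — a single final rounding, at 4 significant figures.
Convert: Hardness H = 328.8 HV × 9.807 MPa/HV = 3225 MPa = 3.225e+09 Pa.
Convert: Pin diameter d = 3.715 mm = 0.003715 m. Contact area A = π·d²/4 = π·(0.003715 m)²/4 = 1.084e-05 m².
Convert: Depth limit h_lim = 0.04716 mm = 4.716e-05 m.
In SI base units: W = 799.7 N, H = 3.225e+09 Pa, K = 1.976e-03.
At the depth limit, V_lim = h_lim·A = 4.716e-05 · 1.084e-05 = 5.112e-10 m³.
Sliding life L = V_lim·H/(K·W) = 5.112e-10 · 3.225e+09 / (1.976e-03 · 799.7) = 1.043 m.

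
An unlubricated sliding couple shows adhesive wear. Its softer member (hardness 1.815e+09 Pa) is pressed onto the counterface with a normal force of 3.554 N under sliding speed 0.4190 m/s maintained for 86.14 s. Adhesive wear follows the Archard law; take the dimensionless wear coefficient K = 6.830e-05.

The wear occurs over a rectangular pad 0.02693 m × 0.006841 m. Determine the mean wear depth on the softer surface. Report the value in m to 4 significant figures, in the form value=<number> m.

Intermediate values are printed rounded; the algebra maintains full float precision; one last rounding: 4 significant digits.
The distance L = v·t = 0.4190 m/s × 86.14 s = 36.09 m.
Contact area A = 0.02693 m × 0.006841 m = 1.842e-04 m².
Expressed in SI base units: W = 3.554 N, H = 1.815e+09 Pa, K = 6.830e-05.
Archard relation: V = K·W·L/H = 6.830e-05 · 3.554 · 36.09 / 1.815e+09 = 4.827e-12 m³.
Mean depth h = V/A = 4.827e-12 / 1.842e-04 = 2.620e-08 m.

value=2.620e-08 m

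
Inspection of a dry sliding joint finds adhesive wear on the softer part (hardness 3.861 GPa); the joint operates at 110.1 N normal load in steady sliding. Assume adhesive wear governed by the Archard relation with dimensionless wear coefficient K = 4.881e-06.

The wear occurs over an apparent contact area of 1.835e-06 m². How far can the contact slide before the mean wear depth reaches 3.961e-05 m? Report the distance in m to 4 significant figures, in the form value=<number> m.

All arithmetic carries exact precision; the intermediates are printed rounded. Rounded just once to four significant digits.
Convert: Hardness H = 3.861 GPa = 3.861e+09 Pa.
SI base units throughout: W = 110.1 N, H = 3.861e+09 Pa, K = 4.881e-06.
Wearable volume V_lim = h_lim·A = 3.961e-05 · 1.835e-06 = 7.268e-11 m³.
Life L = V_lim·H/(K·W) = 7.268e-11 · 3.861e+09 / (4.881e-06 · 110.1) = 522.2 m.

value=522.2 m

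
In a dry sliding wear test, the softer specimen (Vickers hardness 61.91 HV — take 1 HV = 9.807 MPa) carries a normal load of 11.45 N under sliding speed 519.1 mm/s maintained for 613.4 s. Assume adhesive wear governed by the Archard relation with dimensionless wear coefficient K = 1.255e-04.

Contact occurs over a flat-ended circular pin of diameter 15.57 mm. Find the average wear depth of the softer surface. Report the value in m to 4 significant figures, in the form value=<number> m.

Every step keeps full float precision; intermediate values are printed rounded — a single final rounding to four significant figures.
Convert: Sliding speed v = 519.1 mm/s = 0.5191 m/s. Path length L = v·t = 0.5191 m/s × 613.4 s = 318.4 m.
Convert: Hardness H = 61.91 HV × 9.807 MPa/HV = 607.2 MPa = 6.072e+08 Pa.
Convert: Pin diameter d = 15.57 mm = 0.01557 m. Contact area A = π·d²/4 = π·(0.01557 m)²/4 = 1.904e-04 m².
Collected in SI base units: W = 11.45 N, H = 6.072e+08 Pa, K = 1.255e-04.
Archard volume V = K·W·L/H = 1.255e-04 · 11.45 · 318.4 / 6.072e+08 = 7.536e-10 m³.
Mean depth h = V/A = 7.536e-10 / 1.904e-04 = 3.958e-06 m.

value=3.958e-06 m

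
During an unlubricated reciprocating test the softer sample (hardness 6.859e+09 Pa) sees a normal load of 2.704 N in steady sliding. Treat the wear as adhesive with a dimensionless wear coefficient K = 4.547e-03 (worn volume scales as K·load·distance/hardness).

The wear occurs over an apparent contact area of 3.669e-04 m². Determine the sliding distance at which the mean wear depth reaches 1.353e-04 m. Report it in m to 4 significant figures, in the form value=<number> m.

value=2.769e+04 m

The computation keeps exact precision; displayed values are rounded, and one final rounding, at 4 significant digits.
Expressed in SI base units: W = 2.704 N, H = 6.859e+09 Pa, K = 4.547e-03.
Volume at the limit: V_lim = h_lim·A = 1.353e-04 · 3.669e-04 = 4.964e-08 m³.
Inverting, life L = V_lim·H/(K·W) = 4.964e-08 · 6.859e+09 / (4.547e-03 · 2.704) = 2.769e+04 m.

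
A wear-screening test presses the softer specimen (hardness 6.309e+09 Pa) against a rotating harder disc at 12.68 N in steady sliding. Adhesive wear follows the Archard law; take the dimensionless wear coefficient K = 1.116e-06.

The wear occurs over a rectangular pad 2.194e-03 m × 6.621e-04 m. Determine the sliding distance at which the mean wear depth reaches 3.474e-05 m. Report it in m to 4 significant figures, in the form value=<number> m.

value=2.250e+04 m

The intermediates are printed rounded — all arithmetic runs at full float precision, and rounded once at the end, at four significant figures.
Contact area A = 2.194e-03 m × 6.621e-04 m = 1.453e-06 m².
Working in SI base units: W = 12.68 N, H = 6.309e+09 Pa, K = 1.116e-06.
At the depth limit, V_lim = h_lim·A = 3.474e-05 · 1.453e-06 = 5.046e-11 m³.
Sliding life L = V_lim·H/(K·W) = 5.046e-11 · 6.309e+09 / (1.116e-06 · 12.68) = 2.250e+04 m.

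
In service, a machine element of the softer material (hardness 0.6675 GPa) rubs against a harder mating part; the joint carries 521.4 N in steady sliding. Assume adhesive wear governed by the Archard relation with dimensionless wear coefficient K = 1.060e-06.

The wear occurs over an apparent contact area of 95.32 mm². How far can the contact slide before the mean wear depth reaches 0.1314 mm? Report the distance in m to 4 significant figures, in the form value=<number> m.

The algebra holds full float precision, and displayed values are rounded — a single final rounding, at 4 significant digits.
Convert: Hardness H = 0.6675 GPa = 6.675e+08 Pa.
Convert: Contact area A = 95.32 mm² = 9.532e-05 m².
Convert: Depth limit h_lim = 0.1314 mm = 1.314e-04 m.
SI base units throughout: W = 521.4 N, H = 6.675e+08 Pa, K = 1.060e-06.
Allowed volume V_lim = h_lim·A = 1.314e-04 · 9.532e-05 = 1.253e-08 m³.
So the life L = V_lim·H/(K·W) = 1.253e-08 · 6.675e+08 / (1.060e-06 · 521.4) = 1.513e+04 m.

value=1.513e+04 m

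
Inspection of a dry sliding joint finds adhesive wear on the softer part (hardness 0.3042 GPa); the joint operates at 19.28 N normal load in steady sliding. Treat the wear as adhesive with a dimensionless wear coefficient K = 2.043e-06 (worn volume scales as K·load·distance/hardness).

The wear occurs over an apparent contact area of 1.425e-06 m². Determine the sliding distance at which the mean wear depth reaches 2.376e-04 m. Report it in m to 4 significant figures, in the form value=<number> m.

Intermediates are shown rounded — the computation runs at full precision. Rounded once at the end: 4 significant digits.
Hardness H = 0.3042 GPa = 3.042e+08 Pa.
Working in SI base units: W = 19.28 N, H = 3.042e+08 Pa, K = 2.043e-06.
At the depth limit, V_lim = h_lim·A = 2.376e-04 · 1.425e-06 = 3.386e-10 m³.
Sliding life L = V_lim·H/(K·W) = 3.386e-10 · 3.042e+08 / (2.043e-06 · 19.28) = 2615 m.

value=2615 m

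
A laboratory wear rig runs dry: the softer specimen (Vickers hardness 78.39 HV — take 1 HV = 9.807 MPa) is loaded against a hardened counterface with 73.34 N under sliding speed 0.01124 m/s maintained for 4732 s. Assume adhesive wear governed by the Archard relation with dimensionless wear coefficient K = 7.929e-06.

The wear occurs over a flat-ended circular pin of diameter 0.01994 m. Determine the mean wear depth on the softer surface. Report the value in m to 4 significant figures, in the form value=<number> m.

The intermediates are shown rounded — all arithmetic keeps exact precision — one last rounding: 4 significant digits.
Convert: Total distance L = v·t = 0.01124 m/s × 4732 s = 53.19 m.
Convert: Hardness H = 78.39 HV × 9.807 MPa/HV = 768.8 MPa = 7.688e+08 Pa.
Convert: Contact area A = π·d²/4 = π·(0.01994 m)²/4 = 3.123e-04 m².
As SI base values: W = 73.34 N, H = 7.688e+08 Pa, K = 7.929e-06.
Worn volume V = K·W·L/H = 7.929e-06 · 73.34 · 53.19 / 7.688e+08 = 4.023e-11 m³.
Wear depth h = V/A = 4.023e-11 / 3.123e-04 = 1.288e-07 m.

value=1.288e-07 m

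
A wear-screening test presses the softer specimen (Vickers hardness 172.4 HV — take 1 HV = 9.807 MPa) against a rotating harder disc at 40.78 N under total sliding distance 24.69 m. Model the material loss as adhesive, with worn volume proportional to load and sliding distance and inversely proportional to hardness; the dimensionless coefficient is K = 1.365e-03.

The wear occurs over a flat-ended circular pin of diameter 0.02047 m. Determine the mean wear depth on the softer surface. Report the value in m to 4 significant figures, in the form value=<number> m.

The intermediates appear rounded, and the algebra maintains full float precision. Rounded once at the end to 4 significant figures.
Hardness H = 172.4 HV × 9.807 MPa/HV = 1691 MPa = 1.691e+09 Pa.
Contact area A = π·d²/4 = π·(0.02047 m)²/4 = 3.291e-04 m².
Working in SI base units: W = 40.78 N, H = 1.691e+09 Pa, K = 1.365e-03.
Archard volume V = K·W·L/H = 1.365e-03 · 40.78 · 24.69 / 1.691e+09 = 8.129e-10 m³.
Average depth h = V/A = 8.129e-10 / 3.291e-04 = 2.470e-06 m.

value=2.470e-06 m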